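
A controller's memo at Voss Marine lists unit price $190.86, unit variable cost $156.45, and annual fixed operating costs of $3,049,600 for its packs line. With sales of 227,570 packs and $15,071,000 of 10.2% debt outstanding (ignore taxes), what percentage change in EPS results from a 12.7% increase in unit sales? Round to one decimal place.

+30.7%

Total contribution margin = 227,570 × $34.41 = $7,830,683.70.
Operating income = contribution − fixed costs = $7,830,683.70 − $3,049,600 = $4,781,083.70.
Interest = $1,537,242.00, so EBIT − I = $3,243,841.70.
Degree of combined leverage = contribution ÷ (EBIT − I) = $7,830,683.70 ÷ $3,243,841.70 = 2.4140.
EPS therefore changes by 2.4140 × (+12.7%) = +30.7%.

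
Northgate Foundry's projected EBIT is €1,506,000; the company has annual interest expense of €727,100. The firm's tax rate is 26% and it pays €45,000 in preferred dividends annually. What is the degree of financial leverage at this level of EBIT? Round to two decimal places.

2.10

Annual interest charges come to €727,100.00.
Pre-tax preferred-dividend burden = €45,000 ÷ (1 − 0.26) = €60,810.81.
DFL = EBIT ÷ [EBIT − I − D_p/(1−t)] = €1,506,000 ÷ [€1,506,000 − €727,100.00 − €60,810.81] = €1,506,000 ÷ €718,089.19 = 2.0972.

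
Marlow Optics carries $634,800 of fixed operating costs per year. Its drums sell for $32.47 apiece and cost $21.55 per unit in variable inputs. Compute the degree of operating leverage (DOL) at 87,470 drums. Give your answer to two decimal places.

2.98

At 87,470 units, contribution = 87,470 × $10.92 = $955,172.40.
Operating income = contribution − fixed costs = $955,172.40 − $634,800 = $320,372.40.
So DOL = total CM / EBIT = $955,172.40 / $320,372.40 = 2.9814.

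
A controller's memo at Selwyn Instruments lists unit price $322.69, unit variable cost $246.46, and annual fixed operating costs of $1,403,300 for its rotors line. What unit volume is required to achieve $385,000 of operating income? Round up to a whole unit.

Each unit contributes $322.69 − $246.46 = $76.23.
Required volume = (fixed costs + target profit) ÷ CM = ($1,403,300 + $385,000) ÷ $76.23 = 23,459.27, so 23,460 rotors.

23,460 rotors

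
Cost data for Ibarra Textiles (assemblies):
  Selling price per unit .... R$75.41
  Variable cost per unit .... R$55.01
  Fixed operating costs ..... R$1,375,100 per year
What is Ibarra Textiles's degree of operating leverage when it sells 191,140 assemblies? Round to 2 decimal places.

Total contribution margin = 191,140 × R$20.40 = R$3,899,256.00.
EBIT = R$3,899,256.00 − R$1,375,100 = R$2,524,156.00.
DOL = contribution ÷ EBIT = R$3,899,256.00 ÷ R$2,524,156.00 = 1.5448.

1.54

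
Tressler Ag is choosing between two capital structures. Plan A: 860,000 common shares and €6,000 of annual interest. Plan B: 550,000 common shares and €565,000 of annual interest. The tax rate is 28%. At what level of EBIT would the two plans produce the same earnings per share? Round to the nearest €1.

€1,556,774

At indifference, (EBIT − 6,000)(1 − t)/860,000 = (EBIT − 565,000)(1 − t)/550,000.
The (1 − t) factor cancels: (EBIT − 6,000) × 550,000 = (EBIT − 565,000) × 860,000.
EBIT × (860,000 − 550,000) = 565,000 × 860,000 − 6,000 × 550,000 = 482,600,000,000, so EBIT = 482,600,000,000 ÷ 310,000 = 1,556,774.19.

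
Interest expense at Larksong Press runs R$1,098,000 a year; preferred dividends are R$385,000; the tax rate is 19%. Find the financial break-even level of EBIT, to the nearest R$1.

R$1,573,309

Preferred dividends are paid after tax, so their pre-tax equivalent is R$385,000 ÷ (1 − 0.19) = R$475,308.64.
Financial break-even EBIT = interest + D_p ÷ (1 − t) = R$1,098,000 + R$475,308.64 = R$1,573,308.64.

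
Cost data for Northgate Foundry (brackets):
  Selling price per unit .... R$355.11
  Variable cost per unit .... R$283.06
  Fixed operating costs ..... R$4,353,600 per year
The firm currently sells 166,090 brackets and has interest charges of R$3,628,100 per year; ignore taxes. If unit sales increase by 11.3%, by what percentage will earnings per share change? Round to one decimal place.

Contribution at this volume is 166,090 × R$72.05 = R$11,966,784.50.
EBIT = R$11,966,784.50 − R$4,353,600 = R$7,613,184.50.
Interest = R$3,628,100.00, so EBIT − I = R$3,985,084.50.
DCL = total CM / (EBIT − I) = R$11,966,784.50 / R$3,985,084.50 = 3.0029.
EPS therefore changes by 3.0029 × (+11.3%) = +33.9%.

+33.9%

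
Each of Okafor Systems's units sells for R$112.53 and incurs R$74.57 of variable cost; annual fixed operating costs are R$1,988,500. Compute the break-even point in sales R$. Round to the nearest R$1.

Contribution margin per unit = R$112.53 − R$74.57 = R$37.96, a CM ratio of R$37.96 ÷ R$112.53 = 0.3373.
Break-even revenue = fixed costs × price ÷ CM = R$1,988,500 × R$112.53 ÷ R$37.96 = R$5,894,781.

R$5,894,781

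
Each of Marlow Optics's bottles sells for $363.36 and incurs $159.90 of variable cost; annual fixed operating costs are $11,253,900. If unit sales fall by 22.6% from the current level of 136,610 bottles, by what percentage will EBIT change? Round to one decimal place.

At 136,610 units, contribution = 136,610 × $203.46 = $27,794,670.60.
Operating income = contribution − fixed costs = $27,794,670.60 − $11,253,900 = $16,540,770.60.
So DOL = total CM / EBIT = $27,794,670.60 / $16,540,770.60 = 1.6804.
%ΔEBIT = DOL × %ΔSales = 1.6804 × -22.6% = -38.0%.

-38.0%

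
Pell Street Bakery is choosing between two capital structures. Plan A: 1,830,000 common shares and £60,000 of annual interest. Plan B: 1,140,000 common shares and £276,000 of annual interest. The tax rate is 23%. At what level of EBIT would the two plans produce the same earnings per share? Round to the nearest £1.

At indifference, (EBIT − 60,000)(1 − t)/1,830,000 = (EBIT − 276,000)(1 − t)/1,140,000.
Cancelling (1 − t) and cross-multiplying: 1,140,000·(EBIT − 60,000) = 1,830,000·(EBIT − 276,000).
EBIT × (1,830,000 − 1,140,000) = 276,000 × 1,830,000 − 60,000 × 1,140,000 = 436,680,000,000, so EBIT = 436,680,000,000 ÷ 690,000 = 632,869.57.

£632,870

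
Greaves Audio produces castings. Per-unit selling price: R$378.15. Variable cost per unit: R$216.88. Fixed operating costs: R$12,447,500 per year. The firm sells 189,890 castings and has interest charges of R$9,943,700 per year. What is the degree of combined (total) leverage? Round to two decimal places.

Total contribution margin = 189,890 × R$161.27 = R$30,623,560.30.
Operating income = contribution − fixed costs = R$30,623,560.30 − R$12,447,500 = R$18,176,060.30. Interest = R$9,943,700.00, so EBIT − I = R$8,232,360.30.
DCL = contribution ÷ (EBIT − I) = R$30,623,560.30 ÷ R$8,232,360.30 = 3.7199.

3.72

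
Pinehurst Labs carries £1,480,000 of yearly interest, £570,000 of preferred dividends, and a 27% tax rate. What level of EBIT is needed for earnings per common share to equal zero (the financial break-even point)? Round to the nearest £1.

Preferred dividends are paid after tax, so their pre-tax equivalent is £570,000 ÷ (1 − 0.27) = £780,821.92.
Financial break-even EBIT = interest + D_p ÷ (1 − t) = £1,480,000 + £780,821.92 = £2,260,821.92.

£2,260,822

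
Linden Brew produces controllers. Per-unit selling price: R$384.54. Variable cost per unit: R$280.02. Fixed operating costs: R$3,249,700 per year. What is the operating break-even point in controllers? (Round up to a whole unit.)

Each unit contributes R$384.54 − R$280.02 = R$104.52.
Units to break even: R$3,249,700 ÷ R$104.52 = 31,091.66, rounded up to 31,092.

31,092 controllers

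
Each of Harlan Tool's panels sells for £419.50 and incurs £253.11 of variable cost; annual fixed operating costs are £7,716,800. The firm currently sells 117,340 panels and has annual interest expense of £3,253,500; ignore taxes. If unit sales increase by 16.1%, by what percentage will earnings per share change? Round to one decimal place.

Total contribution margin = 117,340 × £166.39 = £19,524,202.60.
Subtracting fixed costs: EBIT = £19,524,202.60 − £7,716,800 = £11,807,402.60.
Interest = £3,253,500.00, so EBIT − I = £8,553,902.60.
Degree of combined leverage = contribution ÷ (EBIT − I) = £19,524,202.60 ÷ £8,553,902.60 = 2.2825.
%ΔEPS = DCL × %ΔSales = 2.2825 × +16.1% = +36.7%.

+36.7%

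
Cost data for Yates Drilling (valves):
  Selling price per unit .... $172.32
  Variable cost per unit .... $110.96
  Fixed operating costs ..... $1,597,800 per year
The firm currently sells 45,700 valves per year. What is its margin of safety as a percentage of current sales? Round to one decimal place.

Contribution margin per unit = $172.32 − $110.96 = $61.36. Break-even units = $1,597,800 ÷ $61.36 = 26,039.77; break-even revenue = 26,039.77 × $172.32 = $4,487,172.36.
Current sales = 45,700 × $172.32 = $7,875,024.00.
Margin of safety = ($7,875,024.00 − $4,487,172.36) ÷ $7,875,024.00 = 43.0%.

43.0%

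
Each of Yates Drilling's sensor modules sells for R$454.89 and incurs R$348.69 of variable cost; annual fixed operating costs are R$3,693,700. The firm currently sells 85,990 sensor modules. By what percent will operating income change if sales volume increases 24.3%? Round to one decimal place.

+40.8%

Contribution at this volume is 85,990 × R$106.20 = R$9,132,138.00.
Subtracting fixed costs: EBIT = R$9,132,138.00 − R$3,693,700 = R$5,438,438.00.
So DOL = total CM / EBIT = R$9,132,138.00 / R$5,438,438.00 = 1.6792.
Operating income changes by 1.6792 × +24.3% = +40.8%.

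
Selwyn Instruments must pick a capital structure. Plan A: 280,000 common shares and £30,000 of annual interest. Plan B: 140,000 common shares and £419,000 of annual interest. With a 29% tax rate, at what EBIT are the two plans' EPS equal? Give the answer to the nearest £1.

At indifference, (EBIT − 30,000)(1 − t)/280,000 = (EBIT − 419,000)(1 − t)/140,000.
Cancelling (1 − t) and cross-multiplying: 140,000·(EBIT − 30,000) = 280,000·(EBIT − 419,000).
Solving, EBIT = (419,000·280,000 − 30,000·140,000) / (280,000 − 140,000) = 113,120,000,000 / 140,000 = 808,000.00.

£808,000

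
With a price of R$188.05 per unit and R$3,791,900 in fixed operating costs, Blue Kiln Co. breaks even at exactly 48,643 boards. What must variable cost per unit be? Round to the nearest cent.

R$110.10

At break-even, FC = Q × (P − VC), so P − VC = R$3,791,900 ÷ 48,643 = R$77.9537.
Hence VC = price − CM = R$188.05 − R$77.9537 = R$110.10.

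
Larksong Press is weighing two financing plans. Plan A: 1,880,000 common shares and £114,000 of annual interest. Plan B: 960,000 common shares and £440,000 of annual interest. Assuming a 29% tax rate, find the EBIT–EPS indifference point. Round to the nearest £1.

£780,174

At indifference, (EBIT − 114,000)(1 − t)/1,880,000 = (EBIT − 440,000)(1 − t)/960,000.
The (1 − t) factor cancels: (EBIT − 114,000) × 960,000 = (EBIT − 440,000) × 1,880,000.
EBIT × (1,880,000 − 960,000) = 440,000 × 1,880,000 − 114,000 × 960,000 = 717,760,000,000, so EBIT = 717,760,000,000 ÷ 920,000 = 780,173.91.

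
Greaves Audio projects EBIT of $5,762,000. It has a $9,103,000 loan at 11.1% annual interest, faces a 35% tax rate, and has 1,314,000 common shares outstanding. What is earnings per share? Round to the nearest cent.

Pre-tax income = $5,762,000 − $1,010,433.00 = $4,751,567.00.
After tax at 35%: net income = $4,751,567.00 × 0.65 = $3,088,518.55.
EPS = $3,088,518.55 ÷ 1,314,000 = $2.35.

$2.35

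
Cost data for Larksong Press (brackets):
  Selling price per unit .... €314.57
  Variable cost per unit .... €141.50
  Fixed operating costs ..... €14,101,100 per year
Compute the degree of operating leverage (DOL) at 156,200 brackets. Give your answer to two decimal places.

Total contribution margin = 156,200 × €173.07 = €27,033,534.00.
EBIT = €27,033,534.00 − €14,101,100 = €12,932,434.00.
Degree of operating leverage = €27,033,534.00 / €12,932,434.00 = 2.0904.

2.09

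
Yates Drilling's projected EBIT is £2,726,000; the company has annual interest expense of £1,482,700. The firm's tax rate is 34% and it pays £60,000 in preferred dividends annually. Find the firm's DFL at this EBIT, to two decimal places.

Annual interest charges come to £1,482,700.00.
Preferred dividends grossed up pre-tax: £60,000 / (1 − 0.34) = £90,909.09.
DFL = EBIT ÷ [EBIT − I − D_p/(1−t)] = £2,726,000 ÷ [£2,726,000 − £1,482,700.00 − £90,909.09] = £2,726,000 ÷ £1,152,390.91 = 2.3655.

2.37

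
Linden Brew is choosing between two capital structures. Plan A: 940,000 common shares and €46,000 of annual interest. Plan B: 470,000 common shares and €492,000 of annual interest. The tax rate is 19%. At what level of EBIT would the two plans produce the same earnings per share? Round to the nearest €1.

At indifference, (EBIT − 46,000)(1 − t)/940,000 = (EBIT − 492,000)(1 − t)/470,000.
The (1 − t) factor cancels: (EBIT − 46,000) × 470,000 = (EBIT − 492,000) × 940,000.
Solving, EBIT = (492,000·940,000 − 46,000·470,000) / (940,000 − 470,000) = 440,860,000,000 / 470,000 = 938,000.00.

€938,000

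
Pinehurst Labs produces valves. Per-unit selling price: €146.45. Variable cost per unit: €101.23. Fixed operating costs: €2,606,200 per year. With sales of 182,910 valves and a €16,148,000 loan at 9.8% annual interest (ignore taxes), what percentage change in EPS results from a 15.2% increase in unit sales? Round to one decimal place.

+30.8%

Total contribution margin = 182,910 × €45.22 = €8,271,190.20.
Subtracting fixed costs: EBIT = €8,271,190.20 − €2,606,200 = €5,664,990.20.
After interest of €1,582,504.00, pre-tax earnings = €4,082,486.20.
Degree of combined leverage = contribution ÷ (EBIT − I) = €8,271,190.20 ÷ €4,082,486.20 = 2.0260.
EPS therefore changes by 2.0260 × (+15.2%) = +30.8%.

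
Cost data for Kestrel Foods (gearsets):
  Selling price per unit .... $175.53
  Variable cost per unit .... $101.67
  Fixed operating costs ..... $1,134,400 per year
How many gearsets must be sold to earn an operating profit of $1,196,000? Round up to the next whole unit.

Contribution margin per unit = $175.53 − $101.67 = $73.86.
Units = (FC + target) / CM = ($1,134,400 + $1,196,000) / $73.86 = 31,551.58, so 31,552 gearsets.

31,552 gearsets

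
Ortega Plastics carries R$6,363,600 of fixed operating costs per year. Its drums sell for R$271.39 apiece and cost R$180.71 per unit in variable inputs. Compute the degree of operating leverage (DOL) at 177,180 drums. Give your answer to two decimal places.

Total contribution margin = 177,180 × R$90.68 = R$16,066,682.40.
Operating income = contribution − fixed costs = R$16,066,682.40 − R$6,363,600 = R$9,703,082.40.
Degree of operating leverage = R$16,066,682.40 / R$9,703,082.40 = 1.6558.

1.66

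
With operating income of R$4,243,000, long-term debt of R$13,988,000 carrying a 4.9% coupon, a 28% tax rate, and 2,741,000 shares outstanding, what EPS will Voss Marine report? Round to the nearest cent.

Pre-tax income = R$4,243,000 − R$685,412.00 = R$3,557,588.00.
After tax at 28%: net income = R$3,557,588.00 × 0.72 = R$2,561,463.36.
EPS = R$2,561,463.36 ÷ 2,741,000 = R$0.93.

R$0.93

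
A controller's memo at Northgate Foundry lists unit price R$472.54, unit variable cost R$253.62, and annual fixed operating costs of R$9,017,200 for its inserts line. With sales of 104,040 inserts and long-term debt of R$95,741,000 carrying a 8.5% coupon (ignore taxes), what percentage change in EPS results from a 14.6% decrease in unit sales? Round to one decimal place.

-59.2%

Total contribution margin = 104,040 × R$218.92 = R$22,776,436.80.
Operating income = contribution − fixed costs = R$22,776,436.80 − R$9,017,200 = R$13,759,236.80.
Interest = R$8,137,985.00, so EBIT − I = R$5,621,251.80.
Degree of combined leverage = contribution ÷ (EBIT − I) = R$22,776,436.80 ÷ R$5,621,251.80 = 4.0518.
%ΔEPS = DCL × %ΔSales = 4.0518 × -14.6% = -59.2%.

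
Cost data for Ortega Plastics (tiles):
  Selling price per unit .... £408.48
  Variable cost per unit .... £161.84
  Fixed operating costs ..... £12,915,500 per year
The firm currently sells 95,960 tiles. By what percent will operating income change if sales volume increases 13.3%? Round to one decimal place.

+29.3%

At 95,960 units, contribution = 95,960 × £246.64 = £23,667,574.40.
Subtracting fixed costs: EBIT = £23,667,574.40 − £12,915,500 = £10,752,074.40.
Degree of operating leverage = £23,667,574.40 / £10,752,074.40 = 2.2012.
%ΔEBIT = DOL × %ΔSales = 2.2012 × +13.3% = +29.3%.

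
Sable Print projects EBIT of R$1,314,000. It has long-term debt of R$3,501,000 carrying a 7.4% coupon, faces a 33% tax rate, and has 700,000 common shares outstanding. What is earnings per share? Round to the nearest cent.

Interest = R$259,074.00, so EBT = R$1,314,000 − R$259,074.00 = R$1,054,926.00.
After tax at 33%: net income = R$1,054,926.00 × 0.67 = R$706,800.42.
Per share: R$706,800.42 / 700,000 shares = R$1.01.

R$1.01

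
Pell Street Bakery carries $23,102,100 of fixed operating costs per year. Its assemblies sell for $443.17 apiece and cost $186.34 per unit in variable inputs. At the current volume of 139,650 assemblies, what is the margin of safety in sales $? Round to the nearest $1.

Contribution margin per unit = $443.17 − $186.34 = $256.83. Break-even units = $23,102,100 ÷ $256.83 = 89,950.94; break-even revenue = 89,950.94 × $443.17 = $39,863,558.22.
Actual sales revenue = 139,650 × $443.17 = $61,888,690.50.
Margin of safety = $61,888,690.50 − $39,863,558.22 = $22,025,132.

$22,025,132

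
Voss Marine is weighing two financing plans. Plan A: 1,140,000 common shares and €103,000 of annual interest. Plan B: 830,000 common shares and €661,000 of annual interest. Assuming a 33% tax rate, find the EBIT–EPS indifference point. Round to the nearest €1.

Set EPS_A = EPS_B: (EBIT − €103,000)(1 − 0.33) ÷ 1,140,000 = (EBIT − €661,000)(1 − 0.33) ÷ 830,000.
The (1 − t) factor cancels: (EBIT − 103,000) × 830,000 = (EBIT − 661,000) × 1,140,000.
Solving, EBIT = (661,000·1,140,000 − 103,000·830,000) / (1,140,000 − 830,000) = 668,050,000,000 / 310,000 = 2,155,000.00.

€2,155,000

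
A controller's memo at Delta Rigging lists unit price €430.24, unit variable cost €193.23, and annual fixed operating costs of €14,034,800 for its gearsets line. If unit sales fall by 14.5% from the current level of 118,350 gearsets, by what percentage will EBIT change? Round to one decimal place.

-29.0%

Total contribution margin = 118,350 × €237.01 = €28,050,133.50.
EBIT = €28,050,133.50 − €14,034,800 = €14,015,333.50.
Degree of operating leverage = €28,050,133.50 / €14,015,333.50 = 2.0014.
Operating income changes by 2.0014 × -14.5% = -29.0%.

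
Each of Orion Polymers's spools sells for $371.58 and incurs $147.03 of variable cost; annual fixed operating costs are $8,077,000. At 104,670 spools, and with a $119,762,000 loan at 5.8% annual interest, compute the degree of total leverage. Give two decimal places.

At 104,670 units, contribution = 104,670 × $224.55 = $23,503,648.50.
EBIT = $23,503,648.50 − $8,077,000 = $15,426,648.50. Interest = $6,946,196.00, so EBIT − I = $8,480,452.50.
DCL = contribution ÷ (EBIT − I) = $23,503,648.50 ÷ $8,480,452.50 = 2.7715.

2.77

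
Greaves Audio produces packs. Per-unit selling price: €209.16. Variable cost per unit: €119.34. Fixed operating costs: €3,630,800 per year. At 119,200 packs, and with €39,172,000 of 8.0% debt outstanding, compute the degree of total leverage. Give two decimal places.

2.72

Contribution at this volume is 119,200 × €89.82 = €10,706,544.00.
EBIT = €10,706,544.00 − €3,630,800 = €7,075,744.00. Interest = €3,133,760.00, so EBIT − I = €3,941,984.00.
DCL = contribution ÷ (EBIT − I) = €10,706,544.00 ÷ €3,941,984.00 = 2.7160.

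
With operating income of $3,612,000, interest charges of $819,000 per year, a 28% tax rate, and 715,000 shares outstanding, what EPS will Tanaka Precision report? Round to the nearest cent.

$2.81

Interest = $819,000.00, so EBT = $3,612,000 − $819,000.00 = $2,793,000.00.
After tax at 28%: net income = $2,793,000.00 × 0.72 = $2,010,960.00.
EPS = $2,010,960.00 ÷ 715,000 = $2.81.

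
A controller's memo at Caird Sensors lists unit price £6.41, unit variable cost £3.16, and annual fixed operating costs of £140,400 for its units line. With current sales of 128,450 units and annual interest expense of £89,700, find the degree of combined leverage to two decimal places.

Contribution at this volume is 128,450 × £3.25 = £417,462.50.
Operating income = contribution − fixed costs = £417,462.50 − £140,400 = £277,062.50. Interest = £89,700.00, so EBIT − I = £187,362.50.
Degree of total leverage = total CM / (EBIT − interest) = £417,462.50 / £187,362.50 = 2.2281.

2.23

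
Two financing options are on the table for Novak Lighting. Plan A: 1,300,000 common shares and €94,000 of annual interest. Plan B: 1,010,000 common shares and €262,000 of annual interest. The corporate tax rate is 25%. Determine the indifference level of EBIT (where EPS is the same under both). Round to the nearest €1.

€847,103

Set EPS_A = EPS_B: (EBIT − €94,000)(1 − 0.25) ÷ 1,300,000 = (EBIT − €262,000)(1 − 0.25) ÷ 1,010,000.
The (1 − t) factor cancels: (EBIT − 94,000) × 1,010,000 = (EBIT − 262,000) × 1,300,000.
EBIT × (1,300,000 − 1,010,000) = 262,000 × 1,300,000 − 94,000 × 1,010,000 = 245,660,000,000, so EBIT = 245,660,000,000 ÷ 290,000 = 847,103.45.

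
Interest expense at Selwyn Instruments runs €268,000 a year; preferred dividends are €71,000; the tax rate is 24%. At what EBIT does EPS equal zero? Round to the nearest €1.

Preferred dividends are paid after tax, so their pre-tax equivalent is €71,000 ÷ (1 − 0.24) = €93,421.05.
Financial break-even EBIT = interest + D_p ÷ (1 − t) = €268,000 + €93,421.05 = €361,421.05.

€361,421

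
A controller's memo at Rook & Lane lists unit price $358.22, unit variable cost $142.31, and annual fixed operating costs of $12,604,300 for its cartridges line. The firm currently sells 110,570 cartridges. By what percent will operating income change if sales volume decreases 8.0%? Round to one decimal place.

Contribution at this volume is 110,570 × $215.91 = $23,873,168.70.
EBIT = $23,873,168.70 − $12,604,300 = $11,268,868.70.
So DOL = total CM / EBIT = $23,873,168.70 / $11,268,868.70 = 2.1185.
So EBIT moves 2.1185 × (-8.0%) = -16.9%.

-16.9%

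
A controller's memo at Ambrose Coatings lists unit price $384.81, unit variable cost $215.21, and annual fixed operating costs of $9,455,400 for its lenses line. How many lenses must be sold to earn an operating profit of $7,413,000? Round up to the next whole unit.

99,460 lenses

Each unit contributes $384.81 − $215.21 = $169.60.
Required volume = (fixed costs + target profit) ÷ CM = ($9,455,400 + $7,413,000) ÷ $169.60 = 99,459.91, so 99,460 lenses.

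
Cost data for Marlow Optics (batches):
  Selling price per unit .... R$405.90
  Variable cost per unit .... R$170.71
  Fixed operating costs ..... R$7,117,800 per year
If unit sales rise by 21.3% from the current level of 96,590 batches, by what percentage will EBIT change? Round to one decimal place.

+31.0%

Total contribution margin = 96,590 × R$235.19 = R$22,717,002.10.
Operating income = contribution − fixed costs = R$22,717,002.10 − R$7,117,800 = R$15,599,202.10.
Degree of operating leverage = R$22,717,002.10 / R$15,599,202.10 = 1.4563.
Operating income changes by 1.4563 × +21.3% = +31.0%.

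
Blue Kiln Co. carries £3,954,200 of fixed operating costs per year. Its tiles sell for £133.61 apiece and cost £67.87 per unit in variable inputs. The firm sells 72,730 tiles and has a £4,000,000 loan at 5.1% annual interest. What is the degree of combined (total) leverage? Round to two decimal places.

Contribution at this volume is 72,730 × £65.74 = £4,781,270.20.
Subtracting fixed costs: EBIT = £4,781,270.20 − £3,954,200 = £827,070.20. Interest = £204,000.00, so EBIT − I = £623,070.20.
Degree of total leverage = total CM / (EBIT − interest) = £4,781,270.20 / £623,070.20 = 7.6737.

7.67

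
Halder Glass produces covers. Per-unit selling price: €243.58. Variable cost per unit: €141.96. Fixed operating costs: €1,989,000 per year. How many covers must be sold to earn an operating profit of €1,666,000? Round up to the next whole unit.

Each unit contributes €243.58 − €141.96 = €101.62.
Required volume = (fixed costs + target profit) ÷ CM = (€1,989,000 + €1,666,000) ÷ €101.62 = 35,967.33, so 35,968 covers.

35,968 covers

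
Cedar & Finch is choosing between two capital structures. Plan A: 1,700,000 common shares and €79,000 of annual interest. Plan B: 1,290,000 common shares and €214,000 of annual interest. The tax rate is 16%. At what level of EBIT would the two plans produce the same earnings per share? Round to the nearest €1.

€638,756

At indifference, (EBIT − 79,000)(1 − t)/1,700,000 = (EBIT − 214,000)(1 − t)/1,290,000.
The (1 − t) factor cancels: (EBIT − 79,000) × 1,290,000 = (EBIT − 214,000) × 1,700,000.
EBIT × (1,700,000 − 1,290,000) = 214,000 × 1,700,000 − 79,000 × 1,290,000 = 261,890,000,000, so EBIT = 261,890,000,000 ÷ 410,000 = 638,756.10.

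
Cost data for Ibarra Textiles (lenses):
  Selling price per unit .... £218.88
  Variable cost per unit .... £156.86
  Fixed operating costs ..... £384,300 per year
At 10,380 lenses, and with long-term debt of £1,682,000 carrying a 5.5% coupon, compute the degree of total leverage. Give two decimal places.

Contribution at this volume is 10,380 × £62.02 = £643,767.60.
Subtracting fixed costs: EBIT = £643,767.60 − £384,300 = £259,467.60. Interest = £92,510.00, so EBIT − I = £166,957.60.
DCL = contribution ÷ (EBIT − I) = £643,767.60 ÷ £166,957.60 = 3.8559.

3.86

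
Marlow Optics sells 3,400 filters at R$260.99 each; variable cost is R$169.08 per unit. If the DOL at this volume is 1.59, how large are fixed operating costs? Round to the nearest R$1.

R$115,957

At 3,400 units, contribution = 3,400 × R$91.91 = R$312,494.00.
Since DOL = CM ÷ EBIT, EBIT = R$312,494.00 ÷ 1.59 = R$196,537.11.
Fixed costs = CM − EBIT = R$312,494.00 − R$196,537.11 = R$115,957.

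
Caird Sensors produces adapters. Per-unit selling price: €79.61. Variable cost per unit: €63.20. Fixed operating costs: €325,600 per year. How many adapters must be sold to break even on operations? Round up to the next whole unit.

19,842 adapters

Unit CM = price − variable cost = €79.61 − €63.20 = €16.41.
Break-even Q = €325,600 / €16.41 = 19,841.56 → 19,842 adapters.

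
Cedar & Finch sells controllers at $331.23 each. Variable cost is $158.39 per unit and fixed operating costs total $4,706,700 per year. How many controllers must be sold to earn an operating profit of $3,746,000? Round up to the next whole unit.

48,905 controllers

Unit CM = price − variable cost = $331.23 − $158.39 = $172.84.
Need Q such that Q × $172.84 − $4,706,700 = $3,746,000, i.e. Q = $8,452,700 / $172.84 = 48,904.77 → 48,905.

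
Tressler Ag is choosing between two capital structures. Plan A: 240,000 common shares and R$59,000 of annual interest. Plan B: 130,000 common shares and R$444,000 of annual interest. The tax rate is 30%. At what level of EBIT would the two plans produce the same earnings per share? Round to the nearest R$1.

R$899,000

At indifference, (EBIT − 59,000)(1 − t)/240,000 = (EBIT − 444,000)(1 − t)/130,000.
Cancelling (1 − t) and cross-multiplying: 130,000·(EBIT − 59,000) = 240,000·(EBIT − 444,000).
EBIT × (240,000 − 130,000) = 444,000 × 240,000 − 59,000 × 130,000 = 98,890,000,000, so EBIT = 98,890,000,000 ÷ 110,000 = 899,000.00.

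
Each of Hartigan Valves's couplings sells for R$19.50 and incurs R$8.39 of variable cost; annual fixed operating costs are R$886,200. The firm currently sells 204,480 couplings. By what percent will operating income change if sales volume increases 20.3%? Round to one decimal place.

Contribution at this volume is 204,480 × R$11.11 = R$2,271,772.80.
EBIT = R$2,271,772.80 − R$886,200 = R$1,385,572.80.
So DOL = total CM / EBIT = R$2,271,772.80 / R$1,385,572.80 = 1.6396.
So EBIT moves 1.6396 × (+20.3%) = +33.3%.

+33.3%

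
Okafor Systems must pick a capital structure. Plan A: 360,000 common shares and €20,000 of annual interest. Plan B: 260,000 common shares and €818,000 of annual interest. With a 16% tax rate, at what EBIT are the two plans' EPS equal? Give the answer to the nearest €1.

Set EPS_A = EPS_B: (EBIT − €20,000)(1 − 0.16) ÷ 360,000 = (EBIT − €818,000)(1 − 0.16) ÷ 260,000.
The (1 − t) factor cancels: (EBIT − 20,000) × 260,000 = (EBIT − 818,000) × 360,000.
Solving, EBIT = (818,000·360,000 − 20,000·260,000) / (360,000 − 260,000) = 289,280,000,000 / 100,000 = 2,892,800.00.

€2,892,800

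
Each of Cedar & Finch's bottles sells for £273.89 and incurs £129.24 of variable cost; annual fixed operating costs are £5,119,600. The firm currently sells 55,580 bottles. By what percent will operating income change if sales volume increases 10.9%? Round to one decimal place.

Total contribution margin = 55,580 × £144.65 = £8,039,647.00.
Subtracting fixed costs: EBIT = £8,039,647.00 − £5,119,600 = £2,920,047.00.
Degree of operating leverage = £8,039,647.00 / £2,920,047.00 = 2.7533.
So EBIT moves 2.7533 × (+10.9%) = +30.0%.

+30.0%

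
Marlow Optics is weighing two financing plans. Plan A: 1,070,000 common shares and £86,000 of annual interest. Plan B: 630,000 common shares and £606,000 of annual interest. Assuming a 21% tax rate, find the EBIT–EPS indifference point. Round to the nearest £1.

Set EPS_A = EPS_B: (EBIT − £86,000)(1 − 0.21) ÷ 1,070,000 = (EBIT − £606,000)(1 − 0.21) ÷ 630,000.
Cancelling (1 − t) and cross-multiplying: 630,000·(EBIT − 86,000) = 1,070,000·(EBIT − 606,000).
EBIT × (1,070,000 − 630,000) = 606,000 × 1,070,000 − 86,000 × 630,000 = 594,240,000,000, so EBIT = 594,240,000,000 ÷ 440,000 = 1,350,545.45.

£1,350,545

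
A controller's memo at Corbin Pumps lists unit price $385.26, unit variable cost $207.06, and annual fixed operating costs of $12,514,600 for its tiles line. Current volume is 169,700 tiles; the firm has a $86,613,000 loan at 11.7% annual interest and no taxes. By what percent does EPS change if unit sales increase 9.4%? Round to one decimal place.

+37.4%

Total contribution margin = 169,700 × $178.20 = $30,240,540.00.
EBIT = $30,240,540.00 − $12,514,600 = $17,725,940.00.
After interest of $10,133,721.00, pre-tax earnings = $7,592,219.00.
Degree of combined leverage = contribution ÷ (EBIT − I) = $30,240,540.00 ÷ $7,592,219.00 = 3.9831.
EPS therefore changes by 3.9831 × (+9.4%) = +37.4%.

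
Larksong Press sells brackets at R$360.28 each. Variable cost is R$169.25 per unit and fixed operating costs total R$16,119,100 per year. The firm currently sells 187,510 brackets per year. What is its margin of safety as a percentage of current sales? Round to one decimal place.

Contribution margin per unit = R$360.28 − R$169.25 = R$191.03. Break-even units = R$16,119,100 ÷ R$191.03 = 84,379.94; break-even revenue = 84,379.94 × R$360.28 = R$30,400,404.90.
Current sales = 187,510 × R$360.28 = R$67,556,102.80.
Margin of safety = (R$67,556,102.80 − R$30,400,404.90) ÷ R$67,556,102.80 = 55.0%.

55.0%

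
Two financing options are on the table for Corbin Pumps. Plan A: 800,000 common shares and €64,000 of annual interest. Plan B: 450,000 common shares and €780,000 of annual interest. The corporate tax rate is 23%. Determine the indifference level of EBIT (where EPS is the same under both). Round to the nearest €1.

€1,700,571

Set EPS_A = EPS_B: (EBIT − €64,000)(1 − 0.23) ÷ 800,000 = (EBIT − €780,000)(1 − 0.23) ÷ 450,000.
Cancelling (1 − t) and cross-multiplying: 450,000·(EBIT − 64,000) = 800,000·(EBIT − 780,000).
EBIT × (800,000 − 450,000) = 780,000 × 800,000 − 64,000 × 450,000 = 595,200,000,000, so EBIT = 595,200,000,000 ÷ 350,000 = 1,700,571.43.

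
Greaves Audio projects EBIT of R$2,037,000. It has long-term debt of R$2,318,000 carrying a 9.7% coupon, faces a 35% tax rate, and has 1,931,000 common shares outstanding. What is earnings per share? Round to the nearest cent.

R$0.61

Pre-tax income = R$2,037,000 − R$224,846.00 = R$1,812,154.00.
After tax at 35%: net income = R$1,812,154.00 × 0.65 = R$1,177,900.10.
Per share: R$1,177,900.10 / 1,931,000 shares = R$0.61.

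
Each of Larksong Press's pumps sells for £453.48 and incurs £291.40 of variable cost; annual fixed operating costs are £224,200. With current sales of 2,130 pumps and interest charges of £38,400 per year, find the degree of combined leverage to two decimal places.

4.18

Total contribution margin = 2,130 × £162.08 = £345,230.40.
Operating income = contribution − fixed costs = £345,230.40 − £224,200 = £121,030.40. Interest = £38,400.00, so EBIT − I = £82,630.40.
Degree of total leverage = total CM / (EBIT − interest) = £345,230.40 / £82,630.40 = 4.1780.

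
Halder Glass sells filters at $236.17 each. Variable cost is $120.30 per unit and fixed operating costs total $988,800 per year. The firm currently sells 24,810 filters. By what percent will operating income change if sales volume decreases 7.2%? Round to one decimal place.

-11.0%

Total contribution margin = 24,810 × $115.87 = $2,874,734.70.
Subtracting fixed costs: EBIT = $2,874,734.70 − $988,800 = $1,885,934.70.
So DOL = total CM / EBIT = $2,874,734.70 / $1,885,934.70 = 1.5243.
Operating income changes by 1.5243 × -7.2% = -11.0%.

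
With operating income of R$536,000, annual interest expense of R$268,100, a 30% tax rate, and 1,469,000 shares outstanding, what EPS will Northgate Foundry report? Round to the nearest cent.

Interest = R$268,100.00, so EBT = R$536,000 − R$268,100.00 = R$267,900.00.
Net income = R$267,900.00 × (1 − 0.30) = R$187,530.00.
EPS = R$187,530.00 ÷ 1,469,000 = R$0.13.

R$0.13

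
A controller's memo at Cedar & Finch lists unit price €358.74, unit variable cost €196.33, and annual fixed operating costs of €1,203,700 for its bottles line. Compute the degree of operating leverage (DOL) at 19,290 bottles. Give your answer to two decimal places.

1.62

At 19,290 units, contribution = 19,290 × €162.41 = €3,132,888.90.
EBIT = €3,132,888.90 − €1,203,700 = €1,929,188.90.
Degree of operating leverage = €3,132,888.90 / €1,929,188.90 = 1.6239.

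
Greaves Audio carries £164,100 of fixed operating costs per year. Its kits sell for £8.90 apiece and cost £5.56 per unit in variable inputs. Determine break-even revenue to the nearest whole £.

£437,272

Contribution margin per unit = £8.90 − £5.56 = £3.34, a CM ratio of £3.34 ÷ £8.90 = 0.3753.
Break-even sales = FC ÷ CM ratio = £164,100 × £8.90 / £3.34 = £437,272.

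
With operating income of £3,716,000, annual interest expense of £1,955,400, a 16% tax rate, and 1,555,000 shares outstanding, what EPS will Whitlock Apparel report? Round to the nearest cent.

£0.95

Interest = £1,955,400.00, so EBT = £3,716,000 − £1,955,400.00 = £1,760,600.00.
Net income = £1,760,600.00 × (1 − 0.16) = £1,478,904.00.
EPS = £1,478,904.00 ÷ 1,555,000 = £0.95.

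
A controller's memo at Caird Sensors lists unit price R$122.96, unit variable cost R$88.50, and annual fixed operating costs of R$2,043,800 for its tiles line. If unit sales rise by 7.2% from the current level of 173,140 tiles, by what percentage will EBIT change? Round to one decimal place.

+11.0%

Total contribution margin = 173,140 × R$34.46 = R$5,966,404.40.
EBIT = R$5,966,404.40 − R$2,043,800 = R$3,922,604.40.
Degree of operating leverage = R$5,966,404.40 / R$3,922,604.40 = 1.5210.
Operating income changes by 1.5210 × +7.2% = +11.0%.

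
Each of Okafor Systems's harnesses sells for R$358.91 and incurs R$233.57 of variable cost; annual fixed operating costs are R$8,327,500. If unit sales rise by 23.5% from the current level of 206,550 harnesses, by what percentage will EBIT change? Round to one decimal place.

+34.6%

Total contribution margin = 206,550 × R$125.34 = R$25,888,977.00.
EBIT = R$25,888,977.00 − R$8,327,500 = R$17,561,477.00.
Degree of operating leverage = R$25,888,977.00 / R$17,561,477.00 = 1.4742.
%ΔEBIT = DOL × %ΔSales = 1.4742 × +23.5% = +34.6%.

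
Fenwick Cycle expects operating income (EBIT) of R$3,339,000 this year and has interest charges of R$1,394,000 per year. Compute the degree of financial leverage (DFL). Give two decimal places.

Annual interest charges come to R$1,394,000.00.
DFL = EBIT ÷ (EBIT − I) = R$3,339,000 ÷ (R$3,339,000 − R$1,394,000.00) = R$3,339,000 ÷ R$1,945,000.00 = 1.7167.

1.72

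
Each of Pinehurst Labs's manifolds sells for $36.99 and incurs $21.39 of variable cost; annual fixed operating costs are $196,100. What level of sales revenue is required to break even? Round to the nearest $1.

Contribution margin per unit = $36.99 − $21.39 = $15.60, a CM ratio of $15.60 ÷ $36.99 = 0.4217.
Break-even revenue = fixed costs × price ÷ CM = $196,100 × $36.99 ÷ $15.60 = $464,983.

$464,983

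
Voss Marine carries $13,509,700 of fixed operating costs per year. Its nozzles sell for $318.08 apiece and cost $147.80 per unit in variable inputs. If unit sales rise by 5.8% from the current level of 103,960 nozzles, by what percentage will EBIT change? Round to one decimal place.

+24.5%

Contribution at this volume is 103,960 × $170.28 = $17,702,308.80.
Subtracting fixed costs: EBIT = $17,702,308.80 − $13,509,700 = $4,192,608.80.
DOL = contribution ÷ EBIT = $17,702,308.80 ÷ $4,192,608.80 = 4.2223.
So EBIT moves 4.2223 × (+5.8%) = +24.5%.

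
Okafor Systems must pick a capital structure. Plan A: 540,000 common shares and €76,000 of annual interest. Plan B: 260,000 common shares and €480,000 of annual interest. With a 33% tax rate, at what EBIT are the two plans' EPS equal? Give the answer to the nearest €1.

€855,143

Set EPS_A = EPS_B: (EBIT − €76,000)(1 − 0.33) ÷ 540,000 = (EBIT − €480,000)(1 − 0.33) ÷ 260,000.
The (1 − t) factor cancels: (EBIT − 76,000) × 260,000 = (EBIT − 480,000) × 540,000.
Solving, EBIT = (480,000·540,000 − 76,000·260,000) / (540,000 − 260,000) = 239,440,000,000 / 280,000 = 855,142.86.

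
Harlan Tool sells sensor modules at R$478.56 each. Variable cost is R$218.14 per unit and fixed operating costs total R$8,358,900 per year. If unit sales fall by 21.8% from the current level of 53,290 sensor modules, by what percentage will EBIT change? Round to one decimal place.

-54.8%

At 53,290 units, contribution = 53,290 × R$260.42 = R$13,877,781.80.
Subtracting fixed costs: EBIT = R$13,877,781.80 − R$8,358,900 = R$5,518,881.80.
So DOL = total CM / EBIT = R$13,877,781.80 / R$5,518,881.80 = 2.5146.
%ΔEBIT = DOL × %ΔSales = 2.5146 × -21.8% = -54.8%.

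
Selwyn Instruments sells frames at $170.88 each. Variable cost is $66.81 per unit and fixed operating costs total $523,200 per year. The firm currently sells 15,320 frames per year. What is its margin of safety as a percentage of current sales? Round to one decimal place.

Unit CM = price − variable cost = $170.88 − $66.81 = $104.07. Break-even units = $523,200 ÷ $104.07 = 5,027.39; break-even revenue = 5,027.39 × $170.88 = $859,079.62.
Actual sales revenue = 15,320 × $170.88 = $2,617,881.60.
Margin of safety = ($2,617,881.60 − $859,079.62) ÷ $2,617,881.60 = 67.2%.

67.2%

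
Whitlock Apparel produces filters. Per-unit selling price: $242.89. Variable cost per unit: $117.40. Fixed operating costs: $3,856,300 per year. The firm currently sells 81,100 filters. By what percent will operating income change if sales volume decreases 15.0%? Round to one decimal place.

-24.2%

At 81,100 units, contribution = 81,100 × $125.49 = $10,177,239.00.
Operating income = contribution − fixed costs = $10,177,239.00 − $3,856,300 = $6,320,939.00.
So DOL = total CM / EBIT = $10,177,239.00 / $6,320,939.00 = 1.6101.
So EBIT moves 1.6101 × (-15.0%) = -24.2%.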